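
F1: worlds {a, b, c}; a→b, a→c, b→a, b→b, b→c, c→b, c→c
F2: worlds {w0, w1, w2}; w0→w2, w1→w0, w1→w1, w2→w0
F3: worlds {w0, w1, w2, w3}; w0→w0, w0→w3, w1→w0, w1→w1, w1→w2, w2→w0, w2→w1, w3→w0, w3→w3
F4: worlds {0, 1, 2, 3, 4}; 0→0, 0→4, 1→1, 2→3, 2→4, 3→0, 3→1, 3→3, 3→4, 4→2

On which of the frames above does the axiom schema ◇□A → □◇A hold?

Frame correspondent (Sahlqvist): ∀x ∀y ∀z (Rxy ∧ Rxz → ∃w (Ryw ∧ Rzw)) — i.e. convergence.
F1: satisfies the condition.
F2: fails — Rw1w0 and Rw1w1 but w0 and w1 have no common successor.
F3: satisfies the condition.
F4: fails — R00 and R04 but 0 and 4 have no common successor.
Valid on: F1, F3.

F1, F3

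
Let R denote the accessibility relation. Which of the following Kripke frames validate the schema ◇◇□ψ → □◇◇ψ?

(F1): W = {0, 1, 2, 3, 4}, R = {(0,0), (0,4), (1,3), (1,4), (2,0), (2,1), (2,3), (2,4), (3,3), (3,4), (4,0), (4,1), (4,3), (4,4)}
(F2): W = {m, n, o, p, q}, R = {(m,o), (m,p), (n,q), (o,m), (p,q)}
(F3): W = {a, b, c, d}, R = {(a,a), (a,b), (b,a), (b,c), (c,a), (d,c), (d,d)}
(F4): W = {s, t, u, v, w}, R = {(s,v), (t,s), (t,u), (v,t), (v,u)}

(F1)

This is the axiom for a generalized confluence (Geach) condition; its first-order frame correspondent is ∀x ∀y ∀z ((xR²y ∧ xRz) → ∃w (yRw ∧ zR²w)).
(F1): satisfies the condition.
(F2): fails — mR²m, mRp but no w with mRw and pR²w.
(F3): fails — dR²d, dRc but no w with dRw and cR²w.
(F4): fails — sR²u, sRv but no w* with uRw* and vR²w*.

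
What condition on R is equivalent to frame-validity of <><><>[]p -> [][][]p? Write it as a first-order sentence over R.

This is a Sahlqvist (Geach-type) schema ◇^3□^1p → □^3◇^0p.
First-order correspondent: forall x forall y forall z ((x R^3 y & x R^3 z) -> exists w (yRw & z = w)).

forall x forall y forall z ((x R^3 y & x R^3 z) -> exists w (yRw & z = w))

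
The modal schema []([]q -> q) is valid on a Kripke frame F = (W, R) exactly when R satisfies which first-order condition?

This schema is the T□ axiom.
Its frame correspondent is shift-reflexivity — forall x forall y (Rxy -> Ryy).

Shift-reflexivity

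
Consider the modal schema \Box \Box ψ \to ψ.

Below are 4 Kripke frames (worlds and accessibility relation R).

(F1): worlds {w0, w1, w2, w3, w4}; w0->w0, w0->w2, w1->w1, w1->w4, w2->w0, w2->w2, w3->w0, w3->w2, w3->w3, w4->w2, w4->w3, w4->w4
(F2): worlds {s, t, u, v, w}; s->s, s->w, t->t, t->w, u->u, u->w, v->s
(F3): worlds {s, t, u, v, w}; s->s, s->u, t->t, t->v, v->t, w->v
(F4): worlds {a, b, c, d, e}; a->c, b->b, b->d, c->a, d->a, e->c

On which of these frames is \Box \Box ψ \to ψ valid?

(F1)

The schema corresponds to a generalized confluence (Geach) condition: \forall x \exists w (x R^2 w \wedge x = w).
(F1): satisfies the condition.
(F2): fails — at v but no w* with vR²w* and v=w*.
(F3): fails — at u but no w* with uR²w* and u=w*.
(F4): fails — at d but no w with dR²w and d=w.
Valid on: (F1).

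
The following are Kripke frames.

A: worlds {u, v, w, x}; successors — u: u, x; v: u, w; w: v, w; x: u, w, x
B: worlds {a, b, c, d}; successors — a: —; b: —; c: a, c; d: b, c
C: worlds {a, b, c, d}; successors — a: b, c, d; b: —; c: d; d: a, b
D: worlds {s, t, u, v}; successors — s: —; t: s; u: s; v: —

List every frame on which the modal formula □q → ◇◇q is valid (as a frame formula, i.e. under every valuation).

A

This is the axiom for a generalized confluence (Geach) condition; its first-order frame correspondent is ∀x ∃w (xRw ∧ xR²w).
A: holds.
B: fails — at a but no w with aRw and aR²w.
C: fails — at b but no w with bRw and bR²w.
D: fails — at s but no w with sRw and sR²w.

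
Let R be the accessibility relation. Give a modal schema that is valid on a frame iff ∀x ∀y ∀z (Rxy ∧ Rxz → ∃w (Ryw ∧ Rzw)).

This is convergence; the standard corresponding axiom is .2: ◇□p → □◇p.
Suppose ◇□p→□◇p is valid. Take Rxy, Rxz and set V(p)={w : Ryw}. Then □p at y so ◇□p at x, so □◇p at x, so ◇p at z, giving w with Rzw and Ryw.

◇□p → □◇p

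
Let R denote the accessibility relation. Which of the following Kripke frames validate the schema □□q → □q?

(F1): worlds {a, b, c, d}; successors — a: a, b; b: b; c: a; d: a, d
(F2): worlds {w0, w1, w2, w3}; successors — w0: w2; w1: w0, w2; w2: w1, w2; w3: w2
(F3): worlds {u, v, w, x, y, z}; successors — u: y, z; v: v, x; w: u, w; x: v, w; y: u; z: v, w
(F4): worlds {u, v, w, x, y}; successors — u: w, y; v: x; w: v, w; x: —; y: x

(F1)

The schema corresponds to density: ∀x ∀y (Rxy → ∃z (Rxz ∧ Rzy)).
(F1): holds.
(F2): fails — Rw1w0 but no z with Rw1z and Rzw0.
(F3): fails — Ruz but no t with Rut and Rtz.
(F4): fails — Ryx but no z with Ryz and Rzx.
Valid on: (F1).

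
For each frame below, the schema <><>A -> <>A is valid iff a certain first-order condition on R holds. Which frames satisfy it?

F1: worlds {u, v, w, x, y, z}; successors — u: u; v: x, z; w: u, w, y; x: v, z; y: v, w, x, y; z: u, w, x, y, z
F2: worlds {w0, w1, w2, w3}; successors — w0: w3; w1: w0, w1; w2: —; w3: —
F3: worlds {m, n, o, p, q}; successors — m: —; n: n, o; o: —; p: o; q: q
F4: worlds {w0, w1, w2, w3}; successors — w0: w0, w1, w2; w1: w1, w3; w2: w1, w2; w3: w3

This is the axiom for transitivity; its first-order frame correspondent is forall x forall y forall z (Rxy & Ryz -> Rxz).
F1: fails — Ryx and Rxz but not Ryz.
F2: fails — Rw1w0 and Rw0w3 but not Rw1w3.
F3: ✓.
F4: fails — Rw0w1 and Rw1w3 but not Rw0w3.
Valid on: F3.

F3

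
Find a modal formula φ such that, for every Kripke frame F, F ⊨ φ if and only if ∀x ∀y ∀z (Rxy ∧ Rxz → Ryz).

◇q → □◇q

The condition is the Euclidean property. The 5 schema ◇q → □◇q defines it.
Suppose ◇q→□◇q is valid. Take Rxy, Rxz and set V(q)={y}. Then ◇q at x, so □◇q at x, so ◇q at z, so some w with Rzw has q; w=y, i.e. Rzy. By symmetry of the argument, Ryz.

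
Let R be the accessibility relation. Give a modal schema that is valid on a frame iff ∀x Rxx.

□ψ → ψ

The condition is reflexivity. The T schema □ψ → ψ defines it.
Suppose □ψ→ψ is valid. At any x set V(ψ)={w : Rxw}. Then □ψ holds at x, so ψ holds at x, i.e. Rxx.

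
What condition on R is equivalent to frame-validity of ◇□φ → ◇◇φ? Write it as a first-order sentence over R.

∀x ∀y (xRy → ∃w (yRw ∧ xR²w))

This is a Sahlqvist (Geach-type) schema ◇^1□^1φ → □^0◇^2φ.
Minimal-valuation argument: fix x; take any y with xR^1y and any z with xR^0z. Set V(φ) to the set of worlds R-reachable from y in exactly 1 step. Then □^1φ holds at y, so the antecedent holds at x; validity forces ◇^2φ at z, giving a w with zR^2w and yR^1w.
First-order correspondent: ∀x ∀y (xRy → ∃w (yRw ∧ xR²w)).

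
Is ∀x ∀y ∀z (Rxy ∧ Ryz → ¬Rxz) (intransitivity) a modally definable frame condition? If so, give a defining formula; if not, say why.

Any modally definable frame class is closed under surjective bounded morphisms.
The 3-cycle (worlds s,t,u with s→t→u→s) is intransitive. Mapping every world to a single reflexive point • is a surjective bounded morphism; the reflexive point is not intransitive (R••∧R•• but R••).
Hence intransitivity is not modally definable.

No — not modally definable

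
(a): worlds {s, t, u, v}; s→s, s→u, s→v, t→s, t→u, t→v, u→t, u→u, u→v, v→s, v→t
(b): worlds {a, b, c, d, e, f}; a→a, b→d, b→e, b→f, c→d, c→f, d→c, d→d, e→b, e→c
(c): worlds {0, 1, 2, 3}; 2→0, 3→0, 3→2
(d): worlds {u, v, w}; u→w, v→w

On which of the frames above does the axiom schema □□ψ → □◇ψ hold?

This is the axiom for a generalized confluence (Geach) condition; its first-order frame correspondent is ∀x ∀z (xRz → ∃w (xR²w ∧ zRw)).
(a): holds.
(b): fails — bRf but no w with bR²w and fRw.
(c): fails — 2R0 but no w with 2R²w and 0Rw.
(d): fails — uRw but no t with uR²t and wRt.

(a)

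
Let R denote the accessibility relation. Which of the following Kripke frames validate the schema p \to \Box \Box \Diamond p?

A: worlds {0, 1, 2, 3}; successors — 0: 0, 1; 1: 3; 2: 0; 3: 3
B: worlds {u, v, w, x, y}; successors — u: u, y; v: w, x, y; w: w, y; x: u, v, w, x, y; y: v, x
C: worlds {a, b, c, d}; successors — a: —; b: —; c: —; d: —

The schema corresponds to a generalized confluence (Geach) condition: \forall x \forall z (x R^2 z \to \exists w (x = w \wedge zRw)).
A: fails — 0R²1 but no w with 0=w and 1Rw.
B: fails — uR²v but no t with u=t and vRt.
C: condition met.

C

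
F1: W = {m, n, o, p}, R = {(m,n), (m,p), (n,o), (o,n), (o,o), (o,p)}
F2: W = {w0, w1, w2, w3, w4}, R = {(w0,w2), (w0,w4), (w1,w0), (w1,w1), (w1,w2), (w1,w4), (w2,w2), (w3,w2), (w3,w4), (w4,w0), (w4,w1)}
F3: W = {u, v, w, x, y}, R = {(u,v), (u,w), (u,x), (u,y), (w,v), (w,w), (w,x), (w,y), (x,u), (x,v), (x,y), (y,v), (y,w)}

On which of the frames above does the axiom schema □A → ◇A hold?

Frame correspondent (Sahlqvist): ∀x ∃y Rxy — i.e. seriality.
F1: fails — world p has no successor.
F2: holds.
F3: fails — world v has no successor.
Valid on: F2.

F2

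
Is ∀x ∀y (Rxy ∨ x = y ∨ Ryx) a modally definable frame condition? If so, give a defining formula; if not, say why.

Modal frame validity is preserved under disjoint unions.
Take 2 disjoint single-world reflexive frames: each is trivially connected, but their disjoint union has 2 worlds with no edge between distinct components, so it is not connected.
Hence connectedness of R is not modally definable.

No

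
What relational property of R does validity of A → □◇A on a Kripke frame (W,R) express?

Suppose A→□◇A is valid. Take Rxy and set V(A)={x}. Then A at x, so □◇A at x, so ◇A at y, so some z with Ryz has A; z=x, i.e. Ryx.

symmetry: ∀x ∀y (Rxy → Ryx)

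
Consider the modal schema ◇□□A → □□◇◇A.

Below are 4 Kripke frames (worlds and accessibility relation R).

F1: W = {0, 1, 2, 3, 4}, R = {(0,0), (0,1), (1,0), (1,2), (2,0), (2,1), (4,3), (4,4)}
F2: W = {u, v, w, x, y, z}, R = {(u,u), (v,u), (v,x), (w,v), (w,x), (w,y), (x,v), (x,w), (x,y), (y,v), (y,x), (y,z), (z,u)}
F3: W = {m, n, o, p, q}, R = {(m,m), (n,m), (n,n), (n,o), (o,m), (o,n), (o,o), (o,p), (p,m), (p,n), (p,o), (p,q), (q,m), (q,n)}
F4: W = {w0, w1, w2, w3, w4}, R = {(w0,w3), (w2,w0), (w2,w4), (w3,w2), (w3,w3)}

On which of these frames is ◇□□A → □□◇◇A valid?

This is the axiom for a generalized confluence (Geach) condition; its first-order frame correspondent is ∀x ∀y ∀z ((xRy ∧ xR²z) → ∃w (yR²w ∧ zR²w)).
F1: fails — 4R3, 4R²3 but no w with 3R²w and 3R²w.
F2: ✓.
F3: ✓.
F4: fails — w2Rw4, w2R²w3 but no w with w4R²w and w3R²w.

F2, F3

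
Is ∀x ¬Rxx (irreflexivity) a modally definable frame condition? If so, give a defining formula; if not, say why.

If a class were modally definable it would be closed under surjective bounded morphisms (Goldblatt–Thomason).
The 4-cycle (worlds s,t,u,v with s→t→u→v→s) is irreflexive, and the map sending every world to a single reflexive point • is a surjective bounded morphism (forth: every edge maps to (•,•); back: every world has a successor). So any modal formula valid on the 4-cycle is also valid on the reflexive point, which is not irreflexive.
Hence irreflexivity is not modally definable.

No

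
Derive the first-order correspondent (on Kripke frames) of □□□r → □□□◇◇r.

∀x ∀z (xR³z → ∃w (xR³w ∧ zR²w))

This is a Sahlqvist (Geach-type) schema ◇^0□^3r → □^3◇^2r.
Minimal-valuation argument: fix x; take any y with xR^0y and any z with xR^3z. Set V(r) to the set of worlds R-reachable from y in exactly 3 steps. Then □^3r holds at y, so the antecedent holds at x; validity forces ◇^2r at z, giving a w with zR^2w and yR^3w.
First-order correspondent: ∀x ∀z (xR³z → ∃w (xR³w ∧ zR²w)).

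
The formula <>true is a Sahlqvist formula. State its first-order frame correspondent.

Seriality

◇⊤ holds at w iff w has a successor, so frame-validity of ◇⊤ is exactly seriality. Equivalently via □p → ◇p:
Suppose □p→◇p is valid. At any x set V(p)=W. Then □p at x, so ◇p at x, so x has a successor.
Conversely, on a frame with seriality the schema holds at every world under every valuation.
Frame condition: forall x exists y Rxy.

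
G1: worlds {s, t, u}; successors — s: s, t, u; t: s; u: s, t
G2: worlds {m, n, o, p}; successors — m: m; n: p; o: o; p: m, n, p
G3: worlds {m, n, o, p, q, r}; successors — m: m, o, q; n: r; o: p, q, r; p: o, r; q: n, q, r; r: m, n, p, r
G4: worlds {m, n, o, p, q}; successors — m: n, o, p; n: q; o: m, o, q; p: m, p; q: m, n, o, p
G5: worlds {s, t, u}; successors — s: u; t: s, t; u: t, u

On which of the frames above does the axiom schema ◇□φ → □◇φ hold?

The schema corresponds to convergence: ∀x ∀y ∀z (Rxy ∧ Rxz → ∃w (Ryw ∧ Rzw)).
G1: satisfies the condition.
G2: fails — Rpm and Rpn but m and n have no common successor.
G3: fails — Rrm and Rrn but m and n have no common successor.
G4: fails — Rmn and Rmp but n and p have no common successor.
G5: fails — Rts and Rtt but s and t have no common successor.
Valid on: G1.

G1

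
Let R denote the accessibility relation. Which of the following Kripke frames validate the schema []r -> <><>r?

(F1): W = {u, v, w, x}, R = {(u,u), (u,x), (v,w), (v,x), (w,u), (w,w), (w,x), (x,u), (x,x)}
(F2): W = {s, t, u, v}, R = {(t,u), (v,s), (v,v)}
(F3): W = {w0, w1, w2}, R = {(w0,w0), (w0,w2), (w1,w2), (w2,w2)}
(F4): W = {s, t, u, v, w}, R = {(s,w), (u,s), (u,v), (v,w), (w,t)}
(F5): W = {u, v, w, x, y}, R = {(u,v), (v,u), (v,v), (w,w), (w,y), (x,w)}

(F1), (F3)

Frame correspondent (Sahlqvist): forall x exists w (xRw & x R^2 w) — i.e. a generalized confluence (Geach) condition.
(F1): ✓.
(F2): fails — at s but no w with sRw and sR²w.
(F3): ✓.
(F4): fails — at s but no w* with sRw* and sR²w*.
(F5): fails — at y but no t with yRt and yR²t.
Valid on: (F1), (F3).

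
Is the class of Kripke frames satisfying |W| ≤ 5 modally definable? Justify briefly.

No — not modally definable

If a class were modally definable it would be closed under disjoint unions (Goldblatt–Thomason).
Any modal formula valid on each of 6 disjoint one-world frames is valid on their disjoint union (validity is preserved under disjoint unions). Each one-world frame has |W|=1≤5, but the union has |W|=6.
So the class is not modally definable.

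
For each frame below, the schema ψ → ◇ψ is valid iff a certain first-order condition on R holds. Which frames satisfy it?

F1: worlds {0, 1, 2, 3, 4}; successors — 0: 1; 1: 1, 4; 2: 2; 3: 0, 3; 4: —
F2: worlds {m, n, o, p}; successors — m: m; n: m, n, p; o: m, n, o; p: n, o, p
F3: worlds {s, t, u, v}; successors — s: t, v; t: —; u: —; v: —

F2

The schema corresponds to reflexivity: ∀x Rxx.
F1: fails — world 0 does not see itself.
F2: condition met.
F3: fails — world s does not see itself.
Valid on: F2.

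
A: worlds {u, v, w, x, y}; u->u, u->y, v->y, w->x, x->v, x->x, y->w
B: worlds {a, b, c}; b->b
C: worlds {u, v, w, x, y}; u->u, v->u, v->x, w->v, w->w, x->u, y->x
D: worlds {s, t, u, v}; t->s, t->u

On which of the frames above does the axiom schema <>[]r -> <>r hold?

B

Frame correspondent (Sahlqvist): forall x forall y (xRy -> exists w (yRw & xRw)) — i.e. a generalized confluence (Geach) condition.
A: fails — uRy but no t with yRt and uRt.
B: ✓.
C: fails — wRv but no t with vRt and wRt.
D: fails — tRs but no w with sRw and tRw.
Valid on: B.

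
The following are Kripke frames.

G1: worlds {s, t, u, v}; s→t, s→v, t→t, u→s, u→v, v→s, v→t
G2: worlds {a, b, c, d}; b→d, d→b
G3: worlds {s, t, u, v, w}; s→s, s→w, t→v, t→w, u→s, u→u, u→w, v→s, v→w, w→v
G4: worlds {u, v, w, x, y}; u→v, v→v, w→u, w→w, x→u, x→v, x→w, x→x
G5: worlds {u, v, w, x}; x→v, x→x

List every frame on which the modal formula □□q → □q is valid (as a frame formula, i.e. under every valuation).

Frame correspondent (Sahlqvist): ∀x ∀y (Rxy → ∃z (Rxz ∧ Rzy)) — i.e. density.
G1: fails — Rvs but no z with Rvz and Rzs.
G2: fails — Rdb but no z with Rdz and Rzb.
G3: fails — Rwv but no z with Rwz and Rzv.
G4: ✓.
G5: ✓.
Valid on: G4, G5.

G4, G5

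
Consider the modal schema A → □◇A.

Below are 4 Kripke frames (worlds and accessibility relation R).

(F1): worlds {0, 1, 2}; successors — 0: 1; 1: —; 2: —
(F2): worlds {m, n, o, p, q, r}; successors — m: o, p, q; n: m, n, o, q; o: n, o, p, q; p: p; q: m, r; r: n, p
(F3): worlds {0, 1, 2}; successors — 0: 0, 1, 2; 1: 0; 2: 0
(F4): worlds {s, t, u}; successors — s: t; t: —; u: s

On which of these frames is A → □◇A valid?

Frame correspondent (Sahlqvist): ∀x ∀y (Rxy → Ryx) — i.e. symmetry.
(F1): fails — R01 but not R10.
(F2): fails — Rop but not Rpo.
(F3): ✓.
(F4): fails — Rus but not Rsu.

(F3)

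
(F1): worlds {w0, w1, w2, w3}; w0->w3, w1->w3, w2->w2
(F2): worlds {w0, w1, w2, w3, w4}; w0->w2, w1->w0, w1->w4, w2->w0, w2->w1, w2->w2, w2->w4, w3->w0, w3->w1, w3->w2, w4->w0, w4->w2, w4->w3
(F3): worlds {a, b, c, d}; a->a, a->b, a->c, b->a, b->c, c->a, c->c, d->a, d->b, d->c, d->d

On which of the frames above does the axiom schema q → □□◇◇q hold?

(F1)

Frame correspondent (Sahlqvist): ∀x ∀z (xR²z → ∃w (x = w ∧ zR²w)) — i.e. a generalized confluence (Geach) condition.
(F1): satisfies the condition.
(F2): fails — w3R²w0 but no w with w3=w and w0R²w.
(F3): fails — dR²a but no w with d=w and aR²w.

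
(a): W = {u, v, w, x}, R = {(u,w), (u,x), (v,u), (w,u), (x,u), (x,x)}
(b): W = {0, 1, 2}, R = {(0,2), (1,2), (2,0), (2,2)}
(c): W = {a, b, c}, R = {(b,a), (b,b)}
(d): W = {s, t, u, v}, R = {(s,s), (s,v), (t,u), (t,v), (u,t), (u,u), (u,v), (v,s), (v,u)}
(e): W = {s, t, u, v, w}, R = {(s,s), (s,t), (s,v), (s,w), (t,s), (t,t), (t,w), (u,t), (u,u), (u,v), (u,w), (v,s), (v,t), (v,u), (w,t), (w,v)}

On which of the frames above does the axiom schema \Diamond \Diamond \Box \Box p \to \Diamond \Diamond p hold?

(a), (b), (d), (e)

The schema corresponds to a generalized confluence (Geach) condition: \forall x \forall y (x R^2 y \to \exists w (y R^2 w \wedge x R^2 w)).
(a): ✓.
(b): ✓.
(c): fails — bR²a but no w with aR²w and bR²w.
(d): ✓.
(e): ✓.
Valid on: (a), (b), (d), (e).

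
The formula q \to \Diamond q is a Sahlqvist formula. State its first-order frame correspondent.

Reflexivity

This is a form of the T axiom.
It corresponds to reflexivity: \forall x Rxx.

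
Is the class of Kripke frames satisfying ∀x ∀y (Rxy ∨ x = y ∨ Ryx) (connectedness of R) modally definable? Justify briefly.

Modal frame validity is preserved under disjoint unions.
Take 2 disjoint single-world reflexive frames: each is trivially connected, but their disjoint union has 2 worlds with no edge between distinct components, so it is not connected.
So no modal formula (or set of formulas) defines exactly the connected frames.

Not definable by any modal formula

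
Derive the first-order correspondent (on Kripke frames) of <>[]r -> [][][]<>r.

forall x forall y forall z ((xRy & x R^3 z) -> exists w (yRw & zRw))

This is a Sahlqvist (Geach-type) schema ◇^1□^1r → □^3◇^1r.
Minimal-valuation argument: fix x; take any y with xR^1y and any z with xR^3z. Set V(r) to the set of worlds R-reachable from y in exactly 1 step. Then □^1r holds at y, so the antecedent holds at x; validity forces ◇^1r at z, giving a w with zR^1w and yR^1w.
First-order correspondent: forall x forall y forall z ((xRy & x R^3 z) -> exists w (yRw & zRw)).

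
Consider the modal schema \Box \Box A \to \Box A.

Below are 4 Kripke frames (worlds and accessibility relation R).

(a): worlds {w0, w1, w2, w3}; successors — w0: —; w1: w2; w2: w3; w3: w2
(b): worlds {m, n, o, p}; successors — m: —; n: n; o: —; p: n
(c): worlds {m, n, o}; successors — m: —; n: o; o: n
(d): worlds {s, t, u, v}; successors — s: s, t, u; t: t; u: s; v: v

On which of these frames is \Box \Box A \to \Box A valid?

(b), (d)

The schema corresponds to density: \forall x \forall y (Rxy \to \exists z (Rxz \wedge Rzy)).
(a): fails — Rw1w2 but no z with Rw1z and Rzw2.
(b): holds.
(c): fails — Rno but no z with Rnz and Rzo.
(d): holds.
Valid on: (b), (d).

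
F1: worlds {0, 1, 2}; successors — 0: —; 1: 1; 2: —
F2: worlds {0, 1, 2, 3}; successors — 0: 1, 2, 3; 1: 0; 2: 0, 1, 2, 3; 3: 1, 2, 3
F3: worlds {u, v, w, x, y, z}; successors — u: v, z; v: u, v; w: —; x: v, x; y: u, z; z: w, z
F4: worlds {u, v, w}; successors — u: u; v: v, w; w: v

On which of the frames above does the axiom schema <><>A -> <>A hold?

F1

Frame correspondent (Sahlqvist): forall x forall y forall z (Rxy & Ryz -> Rxz) — i.e. transitivity.
F1: condition met.
F2: fails — R10 and R02 but not R12.
F3: fails — Ruv and Rvu but not Ruu.
F4: fails — Rwv and Rvw but not Rww.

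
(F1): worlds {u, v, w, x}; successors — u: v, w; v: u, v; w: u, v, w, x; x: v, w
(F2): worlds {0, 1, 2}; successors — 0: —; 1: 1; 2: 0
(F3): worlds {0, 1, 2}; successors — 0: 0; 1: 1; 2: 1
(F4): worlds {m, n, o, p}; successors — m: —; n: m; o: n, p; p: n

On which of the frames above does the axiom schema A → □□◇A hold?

(F2)

The schema corresponds to a generalized confluence (Geach) condition: ∀x ∀z (xR²z → ∃w (x = w ∧ zRw)).
(F1): fails — uR²u but no t with u=t and uRt.
(F2): ✓.
(F3): fails — 2R²1 but no w with 2=w and 1Rw.
(F4): fails — oR²m but no w with o=w and mRw.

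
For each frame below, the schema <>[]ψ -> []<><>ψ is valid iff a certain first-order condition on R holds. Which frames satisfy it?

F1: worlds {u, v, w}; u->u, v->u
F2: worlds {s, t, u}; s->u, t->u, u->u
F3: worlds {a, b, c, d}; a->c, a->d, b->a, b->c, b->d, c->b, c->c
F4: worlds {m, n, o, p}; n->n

Frame correspondent (Sahlqvist): forall x forall y forall z ((xRy & xRz) -> exists w (yRw & z R^2 w)) — i.e. a generalized confluence (Geach) condition.
F1: ✓.
F2: ✓.
F3: fails — aRc, aRd but no w with cRw and dR²w.
F4: ✓.

F1, F2, F4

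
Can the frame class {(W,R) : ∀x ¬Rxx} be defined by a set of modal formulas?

Any modally definable frame class is closed under surjective bounded morphisms.
The 4-cycle (worlds a,b,c,d with a→b→c→d→a) is irreflexive, and the map sending every world to a single reflexive point • is a surjective bounded morphism (forth: every edge maps to (•,•); back: every world has a successor). So any modal formula valid on the 4-cycle is also valid on the reflexive point, which is not irreflexive.
So no modal formula (or set of formulas) defines exactly the irreflexive frames.

No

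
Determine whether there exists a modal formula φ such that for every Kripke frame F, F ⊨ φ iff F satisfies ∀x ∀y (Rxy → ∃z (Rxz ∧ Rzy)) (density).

Definable; □□p → □p defines it

The condition is density. A defining modal formula is □□p → □p.
Suppose □□p→□p is valid. Take Rxy and set V(p)={w : xR²w}. Then □□p at x, so □p at x, so p at y, i.e. ∃z(Rxz∧Rzy).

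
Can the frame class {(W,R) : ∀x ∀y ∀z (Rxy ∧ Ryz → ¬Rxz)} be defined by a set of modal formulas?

Not modally definable

Modal frame validity is preserved under surjective bounded morphisms.
The 3-cycle (worlds s,t,u with s→t→u→s) is intransitive. Mapping every world to a single reflexive point • is a surjective bounded morphism; the reflexive point is not intransitive (R••∧R•• but R••).
Hence intransitivity is not modally definable.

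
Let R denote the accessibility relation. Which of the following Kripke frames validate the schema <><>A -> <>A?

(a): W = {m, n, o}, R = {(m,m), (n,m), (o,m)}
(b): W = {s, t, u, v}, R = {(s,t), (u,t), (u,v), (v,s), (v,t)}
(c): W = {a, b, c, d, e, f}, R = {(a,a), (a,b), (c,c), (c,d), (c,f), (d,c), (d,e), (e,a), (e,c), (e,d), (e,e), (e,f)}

(a)

Frame correspondent (Sahlqvist): forall x forall y forall z (Rxy & Ryz -> Rxz) — i.e. transitivity.
(a): ✓.
(b): fails — Ruv and Rvs but not Rus.
(c): fails — Rcd and Rde but not Rce.
Valid on: (a).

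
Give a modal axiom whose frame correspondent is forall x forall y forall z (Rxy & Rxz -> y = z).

◇s → □s

This is partial functionality; the standard corresponding axiom is CD: ◇s → □s.
Suppose ◇s→□s is valid. Take Rxy, Rxz and set V(s)={y}. Then ◇s at x, so □s at x, so s at z, i.e. z=y.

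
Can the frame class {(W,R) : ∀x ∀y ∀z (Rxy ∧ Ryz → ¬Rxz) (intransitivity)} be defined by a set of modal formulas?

Not definable by any modal formula

Any modally definable frame class is closed under surjective bounded morphisms.
The 3-cycle (worlds s,t,u with s→t→u→s) is intransitive. Mapping every world to a single reflexive point • is a surjective bounded morphism; the reflexive point is not intransitive (R••∧R•• but R••).
So the class is not modally definable.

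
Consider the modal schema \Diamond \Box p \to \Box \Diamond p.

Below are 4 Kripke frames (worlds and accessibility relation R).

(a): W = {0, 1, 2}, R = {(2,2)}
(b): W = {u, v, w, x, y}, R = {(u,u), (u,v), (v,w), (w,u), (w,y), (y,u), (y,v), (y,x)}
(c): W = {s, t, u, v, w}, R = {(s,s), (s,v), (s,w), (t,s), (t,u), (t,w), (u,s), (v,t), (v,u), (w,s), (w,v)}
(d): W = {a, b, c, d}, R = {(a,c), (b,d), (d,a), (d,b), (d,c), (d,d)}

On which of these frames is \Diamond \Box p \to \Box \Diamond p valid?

(a)

This is the axiom for convergence; its first-order frame correspondent is \forall x \forall y \forall z (Rxy \wedge Rxz \to \exists w (Ryw \wedge Rzw)).
(a): ✓.
(b): fails — Ruv and Ruu but v and u have no common successor.
(c): fails — Rsv and Rsw but v and w have no common successor.
(d): fails — Rac and Rac but c and c have no common successor.
Valid on: (a).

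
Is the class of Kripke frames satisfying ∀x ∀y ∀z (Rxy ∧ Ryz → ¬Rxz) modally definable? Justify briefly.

No

Any modally definable frame class is closed under surjective bounded morphisms.
The 7-cycle (worlds w0,w1,w2,w3,w4,w5,w6 with w0→w1→w2→w3→w4→w5→w6→w0) is intransitive. Mapping every world to a single reflexive point • is a surjective bounded morphism; the reflexive point is not intransitive (R••∧R•• but R••).
So the class is not modally definable.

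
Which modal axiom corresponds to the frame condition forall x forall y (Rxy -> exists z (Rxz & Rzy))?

A defining formula is □□ψ → □ψ (the C4 axiom).
Suppose □□ψ→□ψ is valid. Take Rxy and set V(ψ)={w : xR²w}. Then □□ψ at x, so □ψ at x, so ψ at y, i.e. ∃z(Rxz∧Rzy).

□□ψ → □ψ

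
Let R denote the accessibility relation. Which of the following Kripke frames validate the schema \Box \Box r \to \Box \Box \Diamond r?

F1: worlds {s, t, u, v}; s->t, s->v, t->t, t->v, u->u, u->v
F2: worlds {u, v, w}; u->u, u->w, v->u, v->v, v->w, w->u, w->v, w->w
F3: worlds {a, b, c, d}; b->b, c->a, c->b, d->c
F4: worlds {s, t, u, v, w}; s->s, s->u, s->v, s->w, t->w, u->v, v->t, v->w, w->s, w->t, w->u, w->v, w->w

The schema corresponds to a generalized confluence (Geach) condition: \forall x \forall z (x R^2 z \to \exists w (x R^2 w \wedge zRw)).
F1: fails — sR²v but no w with sR²w and vRw.
F2: holds.
F3: fails — dR²a but no w with dR²w and aRw.
F4: holds.

F2, F4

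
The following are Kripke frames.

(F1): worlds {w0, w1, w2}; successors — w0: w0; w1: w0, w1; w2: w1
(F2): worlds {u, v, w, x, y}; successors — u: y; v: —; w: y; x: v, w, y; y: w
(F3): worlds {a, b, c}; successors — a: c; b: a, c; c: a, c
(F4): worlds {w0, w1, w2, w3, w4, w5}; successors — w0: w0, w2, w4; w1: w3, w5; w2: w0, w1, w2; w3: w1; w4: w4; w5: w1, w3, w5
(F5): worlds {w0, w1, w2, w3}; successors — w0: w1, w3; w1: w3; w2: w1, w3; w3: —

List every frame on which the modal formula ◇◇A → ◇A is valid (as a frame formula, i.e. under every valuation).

This is the axiom for transitivity; its first-order frame correspondent is ∀x ∀y ∀z (Rxy ∧ Ryz → Rxz).
(F1): fails — Rw2w1 and Rw1w0 but not Rw2w0.
(F2): fails — Rwy and Ryw but not Rww.
(F3): fails — Rac and Rca but not Raa.
(F4): fails — Rw1w5 and Rw5w1 but not Rw1w1.
(F5): ✓.

(F5)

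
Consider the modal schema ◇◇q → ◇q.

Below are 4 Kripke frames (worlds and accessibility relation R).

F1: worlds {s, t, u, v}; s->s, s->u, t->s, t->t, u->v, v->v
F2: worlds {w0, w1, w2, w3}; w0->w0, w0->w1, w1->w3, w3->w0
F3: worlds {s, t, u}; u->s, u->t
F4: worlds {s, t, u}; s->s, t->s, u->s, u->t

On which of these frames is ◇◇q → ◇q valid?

Frame correspondent (Sahlqvist): ∀x ∀y ∀z (Rxy ∧ Ryz → Rxz) — i.e. transitivity.
F1: fails — Rts and Rsu but not Rtu.
F2: fails — Rw0w1 and Rw1w3 but not Rw0w3.
F3: satisfies the condition.
F4: satisfies the condition.
Valid on: F3, F4.

F3, F4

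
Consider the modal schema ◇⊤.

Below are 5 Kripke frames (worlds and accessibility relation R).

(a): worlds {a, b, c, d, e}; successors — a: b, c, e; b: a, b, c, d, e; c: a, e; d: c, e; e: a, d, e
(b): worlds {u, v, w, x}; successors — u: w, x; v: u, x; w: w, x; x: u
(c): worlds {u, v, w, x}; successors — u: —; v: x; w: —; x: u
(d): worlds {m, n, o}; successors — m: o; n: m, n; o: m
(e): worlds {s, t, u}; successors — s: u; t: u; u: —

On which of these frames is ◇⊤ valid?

(a), (b), (d)

This is the axiom for seriality; its first-order frame correspondent is ∀x ∃y Rxy.
(a): condition met.
(b): condition met.
(c): fails — world u has no successor.
(d): condition met.
(e): fails — world u has no successor.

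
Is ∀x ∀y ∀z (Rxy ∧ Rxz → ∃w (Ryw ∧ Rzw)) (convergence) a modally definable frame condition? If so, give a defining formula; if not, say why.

Yes, by ◇□q → □◇q

This is a Sahlqvist condition; the .2 axiom ◇□q → □◇q defines it.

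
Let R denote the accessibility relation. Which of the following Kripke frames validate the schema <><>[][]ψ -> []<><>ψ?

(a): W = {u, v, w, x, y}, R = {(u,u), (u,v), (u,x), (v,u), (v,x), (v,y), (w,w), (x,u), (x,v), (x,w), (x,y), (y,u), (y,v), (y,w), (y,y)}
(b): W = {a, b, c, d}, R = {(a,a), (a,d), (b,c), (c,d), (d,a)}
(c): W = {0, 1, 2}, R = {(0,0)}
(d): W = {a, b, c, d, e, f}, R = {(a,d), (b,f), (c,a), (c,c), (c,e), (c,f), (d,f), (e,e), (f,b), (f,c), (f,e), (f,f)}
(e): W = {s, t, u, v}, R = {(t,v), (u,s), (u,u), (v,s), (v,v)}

Frame correspondent (Sahlqvist): forall x forall y forall z ((x R^2 y & xRz) -> exists w (y R^2 w & z R^2 w)) — i.e. a generalized confluence (Geach) condition.
(a): holds.
(b): holds.
(c): holds.
(d): fails — cR²a, cRe but no w with aR²w and eR²w.
(e): fails — tR²s, tRv but no w with sR²w and vR²w.

(a), (b), (c)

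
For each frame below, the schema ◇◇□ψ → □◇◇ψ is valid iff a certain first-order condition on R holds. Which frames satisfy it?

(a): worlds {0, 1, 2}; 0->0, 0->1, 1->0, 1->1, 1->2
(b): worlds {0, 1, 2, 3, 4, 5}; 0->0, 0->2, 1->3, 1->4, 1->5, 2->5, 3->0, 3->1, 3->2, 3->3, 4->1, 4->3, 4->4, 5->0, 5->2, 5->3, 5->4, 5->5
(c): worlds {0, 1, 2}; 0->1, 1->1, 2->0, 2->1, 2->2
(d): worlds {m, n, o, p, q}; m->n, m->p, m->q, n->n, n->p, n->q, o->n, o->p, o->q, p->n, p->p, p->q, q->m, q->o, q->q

(c), (d)

This is the axiom for a generalized confluence (Geach) condition; its first-order frame correspondent is ∀x ∀y ∀z ((xR²y ∧ xRz) → ∃w (yRw ∧ zR²w)).
(a): fails — 0R²2, 0R0 but no w with 2Rw and 0R²w.
(b): fails — 3R²4, 3R0 but no w with 4Rw and 0R²w.
(c): holds.
(d): holds.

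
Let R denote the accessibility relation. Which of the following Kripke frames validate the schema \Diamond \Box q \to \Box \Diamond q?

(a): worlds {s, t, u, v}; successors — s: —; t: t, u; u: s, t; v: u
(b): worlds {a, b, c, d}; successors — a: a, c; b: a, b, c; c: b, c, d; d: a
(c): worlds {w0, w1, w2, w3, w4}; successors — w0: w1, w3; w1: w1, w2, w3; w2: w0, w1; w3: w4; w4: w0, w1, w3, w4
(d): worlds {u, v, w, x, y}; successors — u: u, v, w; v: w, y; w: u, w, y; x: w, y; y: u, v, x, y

(d)

Frame correspondent (Sahlqvist): \forall x \forall y \forall z (Rxy \wedge Rxz \to \exists w (Ryw \wedge Rzw)) — i.e. convergence.
(a): fails — Rut and Rus but t and s have no common successor.
(b): fails — Rcc and Rcd but c and d have no common successor.
(c): fails — Rw0w1 and Rw0w3 but w1 and w3 have no common successor.
(d): ✓.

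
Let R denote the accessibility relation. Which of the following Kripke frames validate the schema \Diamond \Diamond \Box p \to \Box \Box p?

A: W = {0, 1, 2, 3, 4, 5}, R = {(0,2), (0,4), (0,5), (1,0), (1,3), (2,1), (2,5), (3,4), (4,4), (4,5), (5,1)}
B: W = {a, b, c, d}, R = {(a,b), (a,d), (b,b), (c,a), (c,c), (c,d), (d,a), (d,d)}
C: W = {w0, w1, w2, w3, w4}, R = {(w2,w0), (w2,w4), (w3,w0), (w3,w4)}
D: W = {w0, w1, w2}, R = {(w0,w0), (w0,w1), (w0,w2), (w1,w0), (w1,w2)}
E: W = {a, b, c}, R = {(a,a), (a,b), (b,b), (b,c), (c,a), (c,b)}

C

The schema corresponds to a generalized confluence (Geach) condition: \forall x \forall y \forall z ((x R^2 y \wedge x R^2 z) \to \exists w (yRw \wedge z = w)).
A: fails — 0R²1, 0R²1 but no w with 1Rw and 1=w.
B: fails — aR²a, aR²a but no w with aRw and a=w.
C: satisfies the condition.
D: fails — w0R²w1, w0R²w1 but no w with w1Rw and w1=w.
E: fails — aR²a, aR²c but no w with aRw and c=w.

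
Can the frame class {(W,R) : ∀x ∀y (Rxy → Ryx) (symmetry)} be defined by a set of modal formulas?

Yes, by p → □◇p

This is a Sahlqvist condition; the B axiom p → □◇p defines it.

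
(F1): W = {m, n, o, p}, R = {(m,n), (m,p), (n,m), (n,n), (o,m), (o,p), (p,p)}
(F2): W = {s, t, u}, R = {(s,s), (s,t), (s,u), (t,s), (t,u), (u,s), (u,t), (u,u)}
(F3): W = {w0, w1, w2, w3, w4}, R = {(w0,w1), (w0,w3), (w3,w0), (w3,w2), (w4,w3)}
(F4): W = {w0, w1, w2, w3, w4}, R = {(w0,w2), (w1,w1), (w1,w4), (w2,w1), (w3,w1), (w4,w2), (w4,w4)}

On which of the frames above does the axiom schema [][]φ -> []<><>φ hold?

The schema corresponds to a generalized confluence (Geach) condition: forall x forall z (xRz -> exists w (x R^2 w & z R^2 w)).
(F1): holds.
(F2): holds.
(F3): fails — w0Rw1 but no w with w0R²w and w1R²w.
(F4): holds.
Valid on: (F1), (F2), (F4).

(F1), (F2), (F4)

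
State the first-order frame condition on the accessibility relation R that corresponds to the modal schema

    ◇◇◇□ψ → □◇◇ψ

∀x ∀y ∀z ((xR³y ∧ xRz) → ∃w (yRw ∧ zR²w))

This is a Sahlqvist (Geach-type) schema ◇^3□^1ψ → □^1◇^2ψ.
Minimal-valuation argument: fix x; take any y with xR^3y and any z with xR^1z. Set V(ψ) to the set of worlds R-reachable from y in exactly 1 step. Then □^1ψ holds at y, so the antecedent holds at x; validity forces ◇^2ψ at z, giving a w with zR^2w and yR^1w.
First-order correspondent: ∀x ∀y ∀z ((xR³y ∧ xRz) → ∃w (yRw ∧ zR²w)).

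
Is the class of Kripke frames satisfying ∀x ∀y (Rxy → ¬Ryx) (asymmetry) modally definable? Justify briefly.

Modal frame validity is preserved under surjective bounded morphisms.
The 5-cycle (worlds a,b,c,d,e with a→b→c→d→e→a) is asymmetric. Mapping every world to a single reflexive point • is a surjective bounded morphism, and the reflexive point is not asymmetric (R•• but asymmetry requires ¬R••).
So the class is not modally definable.

Not modally definable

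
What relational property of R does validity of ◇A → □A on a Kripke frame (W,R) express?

Partial functionality

Suppose ◇A→□A is valid. Take Rxy, Rxz and set V(A)={y}. Then ◇A at x, so □A at x, so A at z, i.e. z=y.
Conversely, any frame satisfying ∀x ∀y ∀z (Rxy ∧ Rxz → y = z) validates the schema.
So the correspondent is partial functionality.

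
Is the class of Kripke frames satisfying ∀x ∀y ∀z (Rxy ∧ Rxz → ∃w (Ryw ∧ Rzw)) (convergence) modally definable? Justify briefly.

Yes — defined by ◇□q → □◇q

This is a Sahlqvist condition; the .2 axiom ◇□q → □◇q defines it.
Suppose ◇□q→□◇q is valid. Take Rxy, Rxz and set V(q)={w : Ryw}. Then □q at y so ◇□q at x, so □◇q at x, so ◇q at z, giving w with Rzw and Ryw.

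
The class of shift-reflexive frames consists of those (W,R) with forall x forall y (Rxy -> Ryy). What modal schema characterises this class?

A defining formula is □(□q → q) (the T□ axiom).
Suppose □(□q→q) is valid. Take Rxy and set V(q)={w : Ryw}. Then at y, □q holds; since □(□q→q) at x, □q→q at y, so q at y, i.e. Ryy.

□(□q → q)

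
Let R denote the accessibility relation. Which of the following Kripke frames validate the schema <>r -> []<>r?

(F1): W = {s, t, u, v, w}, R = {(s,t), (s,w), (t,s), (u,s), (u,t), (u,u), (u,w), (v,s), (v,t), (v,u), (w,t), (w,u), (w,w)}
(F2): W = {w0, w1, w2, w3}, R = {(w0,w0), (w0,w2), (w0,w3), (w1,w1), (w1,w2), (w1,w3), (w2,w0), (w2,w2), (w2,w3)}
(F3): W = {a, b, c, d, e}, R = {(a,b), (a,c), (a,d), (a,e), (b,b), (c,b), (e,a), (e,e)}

Frame correspondent (Sahlqvist): forall x forall y forall z (Rxy & Rxz -> Ryz) — i.e. the Euclidean property.
(F1): fails — Rst and Rsw but not Rtw.
(F2): fails — Rw0w3 and Rw0w2 but not Rw3w2.
(F3): fails — Rab and Rae but not Rbe.
Valid on no frame.

none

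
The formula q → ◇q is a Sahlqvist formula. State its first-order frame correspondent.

reflexivity

This schema is equivalent to the T axiom □q → q.
It corresponds to reflexivity: ∀x Rxx.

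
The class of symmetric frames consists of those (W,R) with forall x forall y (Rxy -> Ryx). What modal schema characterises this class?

A defining formula is ψ → □◇ψ (the B axiom).
Suppose ψ→□◇ψ is valid. Take Rxy and set V(ψ)={x}. Then ψ at x, so □◇ψ at x, so ◇ψ at y, so some z with Ryz has ψ; z=x, i.e. Ryx.

ψ → □◇ψ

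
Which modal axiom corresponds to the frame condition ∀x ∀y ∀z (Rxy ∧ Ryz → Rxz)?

This is transitivity; the standard corresponding axiom is 4: □ψ → □□ψ.
Suppose □ψ→□□ψ is valid. Take Rxy, Ryz and set V(ψ)={w : Rxw}. Then □ψ at x, so □□ψ at x, so □ψ at y, so ψ at z, i.e. Rxz.

□ψ → □□ψ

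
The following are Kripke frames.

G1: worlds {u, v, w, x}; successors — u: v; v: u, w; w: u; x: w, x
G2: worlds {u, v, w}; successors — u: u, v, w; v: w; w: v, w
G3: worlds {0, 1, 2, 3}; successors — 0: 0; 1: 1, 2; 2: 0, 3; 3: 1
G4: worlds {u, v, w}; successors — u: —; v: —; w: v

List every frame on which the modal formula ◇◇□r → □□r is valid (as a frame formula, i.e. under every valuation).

This is the axiom for a generalized confluence (Geach) condition; its first-order frame correspondent is ∀x ∀y ∀z ((xR²y ∧ xR²z) → ∃w (yRw ∧ z = w)).
G1: fails — uR²u, uR²u but no t with uRt and u=t.
G2: fails — uR²v, uR²u but no t with vRt and u=t.
G3: fails — 1R²0, 1R²1 but no w with 0Rw and 1=w.
G4: satisfies the condition.
Valid on: G4.

G4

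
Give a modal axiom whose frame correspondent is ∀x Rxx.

□s → s

This is reflexivity; the standard corresponding axiom is T: □s → s.
Suppose □s→s is valid. At any x set V(s)={w : Rxw}. Then □s holds at x, so s holds at x, i.e. Rxx.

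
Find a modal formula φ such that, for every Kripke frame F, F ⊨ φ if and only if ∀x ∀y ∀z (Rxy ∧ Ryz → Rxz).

This is transitivity; the standard corresponding axiom is 4: □s → □□s.
Suppose □s→□□s is valid. Take Rxy, Ryz and set V(s)={w : Rxw}. Then □s at x, so □□s at x, so □s at y, so s at z, i.e. Rxz.

□s → □□s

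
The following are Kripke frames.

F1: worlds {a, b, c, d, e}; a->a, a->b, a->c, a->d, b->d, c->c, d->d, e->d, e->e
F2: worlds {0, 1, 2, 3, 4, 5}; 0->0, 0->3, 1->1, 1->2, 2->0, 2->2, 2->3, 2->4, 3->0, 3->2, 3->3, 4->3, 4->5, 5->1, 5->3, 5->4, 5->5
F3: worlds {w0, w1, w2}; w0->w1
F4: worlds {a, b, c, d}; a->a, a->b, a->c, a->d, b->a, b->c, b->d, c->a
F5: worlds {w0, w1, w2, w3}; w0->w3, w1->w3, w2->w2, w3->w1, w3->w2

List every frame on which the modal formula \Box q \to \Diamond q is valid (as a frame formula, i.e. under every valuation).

This is the axiom for seriality; its first-order frame correspondent is \forall x \exists y Rxy.
F1: satisfies the condition.
F2: satisfies the condition.
F3: fails — world w1 has no successor.
F4: fails — world d has no successor.
F5: satisfies the condition.
Valid on: F1, F2, F5.

F1, F2, F5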